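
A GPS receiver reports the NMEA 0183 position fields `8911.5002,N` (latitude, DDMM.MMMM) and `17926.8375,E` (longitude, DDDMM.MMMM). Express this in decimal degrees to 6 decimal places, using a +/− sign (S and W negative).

φ: degrees = first 2 digits = 89, minutes = 11.5002; 89 + 11.5002/60 = 89.1916700
N → positive
λ: degrees = first 3 digits = 179, minutes = 26.8375; 179 + 26.8375/60 = 179.4472917
E ⇒ keep positive

89.191670, 179.447292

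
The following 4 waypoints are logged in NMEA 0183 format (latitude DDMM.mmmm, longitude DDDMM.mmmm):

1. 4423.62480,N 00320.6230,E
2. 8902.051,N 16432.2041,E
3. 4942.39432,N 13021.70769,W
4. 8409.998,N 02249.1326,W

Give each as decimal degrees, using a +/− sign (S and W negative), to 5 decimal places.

1. 44.39375, 3.34372
2. 89.03418, 164.53674
3. 49.70657, -130.36179
4. 84.16663, -22.81888

Point 1:
  φ: split at 2 digits → 44° and 23.6248′; 44 + 23.6248/60 = 44.393747
  N → positive
  λ: degrees = first 3 digits = 3, minutes = 20.623; 3 + 20.623/60 = 3.343717
  E ⇒ keep positive
Point 2:
  Latitude: split at 2 digits → 89° and 2.051′; 89 + 2.051/60 = 89.034183
  N ⇒ keep positive
  Lon: degrees = first 3 digits = 164, minutes = 32.2041; 164 + 32.2041/60 = 164.536735
  E ⇒ keep positive
Point 3:
  Lat: degrees = first 2 digits = 49, minutes = 42.39432; 49 + 42.39432/60 = 49.706572
  N → positive
  Longitude: degrees = first 3 digits = 130, minutes = 21.70769; 130 + 21.70769/60 = 130.361795
  W → negative
Point 4:
  Latitude: degrees = first 2 digits = 84, minutes = 9.998; 84 + 9.998/60 = 84.166633
  N ⇒ keep positive
  Lon: degrees = first 3 digits = 22, minutes = 49.1326; 22 + 49.1326/60 = 22.818877
  W ⇒ negate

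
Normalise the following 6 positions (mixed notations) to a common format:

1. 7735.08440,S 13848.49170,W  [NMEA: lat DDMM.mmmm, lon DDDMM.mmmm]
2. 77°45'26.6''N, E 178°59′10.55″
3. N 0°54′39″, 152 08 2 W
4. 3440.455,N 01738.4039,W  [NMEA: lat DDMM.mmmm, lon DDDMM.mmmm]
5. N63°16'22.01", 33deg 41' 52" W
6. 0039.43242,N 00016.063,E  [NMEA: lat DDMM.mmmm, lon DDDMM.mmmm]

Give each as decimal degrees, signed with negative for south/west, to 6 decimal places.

Point 1:
  Lat: split at 2 digits → 77° and 35.0844′; 77 + 35.0844/60 = 77.5847400
  S → negative
  Longitude: split at 3 digits → 138° and 48.4917′; 138 + 48.4917/60 = 138.8081950
  W → negative
Point 2:
  φ: 77° + 45/60 + 26.6/3600 = 77 + 0.750000 + 0.007389 = 77.7573889
  N ⇒ keep positive
  Longitude: 178° + 59/60 + 10.55/3600 = 178 + 0.983333 + 0.002931 = 178.9862639
  E ⇒ keep positive
Point 3:
  Lat: 0 + 54/60 + 39/3600 = 0.9108333
  N ⇒ keep positive
  Longitude: 152 + 8/60 + 2/3600 = 152.1338889
  hemisphere W, so the sign is −
Point 4:
  Lat: degrees = first 2 digits = 34, minutes = 40.455; 34 + 40.455/60 = 34.6742500
  N ⇒ keep positive
  Longitude: split at 3 digits → 017° and 38.4039′; 17 + 38.4039/60 = 17.6400650
  W → negative
Point 5:
  φ: 16′ + 22.01″ = 16.36683′; 63 + 16.36683/60 = 63.2727806
  N ⇒ keep positive
  Longitude: 41′ + 52″ = 41.86667′; 33 + 41.86667/60 = 33.6977778
  W → negative
Point 6:
  Lat: degrees = first 2 digits = 0, minutes = 39.43242; 0 + 39.43242/60 = 0.6572070
  N ⇒ keep positive
  Lon: degrees = first 3 digits = 0, minutes = 16.063; 0 + 16.063/60 = 0.2677167
  E → positive

1. -77.584740, -138.808195
2. 77.757389, 178.986264
3. 0.910833, -152.133889
4. 34.674250, -17.640065
5. 63.272781, -33.697778
6. 0.657207, 0.267717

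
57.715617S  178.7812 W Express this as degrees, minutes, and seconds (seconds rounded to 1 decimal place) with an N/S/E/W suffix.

57°42′56.2″ S, 178°46′52.3″ W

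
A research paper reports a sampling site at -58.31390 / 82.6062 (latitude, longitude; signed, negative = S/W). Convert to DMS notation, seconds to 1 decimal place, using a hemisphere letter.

58°18′50.0″ S, 82°36′22.3″ E

Latitude is negative → S; |value| = 58.313900
φ: whole degrees 58; 18.83400′ → 18′ and 50.040″
λ: 0.606200° → 36.37200′; 0.37200 × 60 = 22.320″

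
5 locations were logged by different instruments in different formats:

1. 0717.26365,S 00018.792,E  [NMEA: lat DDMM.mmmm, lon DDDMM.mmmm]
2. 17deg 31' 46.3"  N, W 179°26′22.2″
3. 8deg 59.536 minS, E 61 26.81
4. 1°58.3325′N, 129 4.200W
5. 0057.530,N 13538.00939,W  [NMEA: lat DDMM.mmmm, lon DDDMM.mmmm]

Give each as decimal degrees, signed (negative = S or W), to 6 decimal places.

1. -7.287728, 0.313200
2. 17.529528, -179.439500
3. -8.992267, 61.446833
4. 1.972208, -129.070000
5. 0.958833, -135.633490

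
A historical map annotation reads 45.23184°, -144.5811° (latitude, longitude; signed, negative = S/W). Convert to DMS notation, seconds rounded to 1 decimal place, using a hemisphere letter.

Latitude: whole degrees 45; 13.91040′ → 13′ and 54.624″
Longitude is negative → W; |value| = 144.581100
Lon: 0.581100° → 34.86600′; 0.86600 × 60 = 51.960″

45°13′54.6″ N, 144°34′52.0″ W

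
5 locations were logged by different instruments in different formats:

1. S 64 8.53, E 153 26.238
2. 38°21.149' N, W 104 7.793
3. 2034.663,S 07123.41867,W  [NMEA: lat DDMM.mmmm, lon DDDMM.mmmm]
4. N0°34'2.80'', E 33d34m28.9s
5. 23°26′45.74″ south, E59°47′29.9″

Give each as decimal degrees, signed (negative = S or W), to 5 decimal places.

Point 1:
  φ: 64 + 8.53/60 = 64.142167
  hemisphere S, so the sign is −
  λ: 26.238′ = 0.437300°; total 153.437300
  E ⇒ keep positive
Point 2:
  φ: 21.149′ = 0.352483°; total 38.352483
  N → positive
  λ: 104 + 7.793/60 = 104.129883
  W → negative
Point 3:
  Latitude: degrees = first 2 digits = 20, minutes = 34.663; 20 + 34.663/60 = 20.577717
  S → negative
  Lon: degrees = first 3 digits = 71, minutes = 23.41867; 71 + 23.41867/60 = 71.390311
  W → negative
Point 4:
  φ: 34′ + 2.8″ = 34.04667′; 0 + 34.04667/60 = 0.567444
  N ⇒ keep positive
  Lon: 33 + 34/60 + 28.9/3600 = 33.574694
  E ⇒ keep positive
Point 5:
  Latitude: 26′ + 45.74″ = 26.76233′; 23 + 26.76233/60 = 23.446039
  hemisphere S, so the sign is −
  Longitude: 59 + 47/60 + 29.9/3600 = 59.791639
  E ⇒ keep positive

1. -64.14217, 153.43730
2. 38.35248, -104.12988
3. -20.57772, -71.39031
4. 0.56744, 33.57469
5. -23.44604, 59.79164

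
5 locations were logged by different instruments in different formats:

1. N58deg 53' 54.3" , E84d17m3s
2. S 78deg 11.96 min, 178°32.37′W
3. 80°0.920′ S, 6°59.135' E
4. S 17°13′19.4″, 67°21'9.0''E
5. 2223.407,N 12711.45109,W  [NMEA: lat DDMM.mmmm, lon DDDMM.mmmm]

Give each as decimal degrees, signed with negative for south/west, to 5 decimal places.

Point 1:
  φ: 53′ + 54.3″ = 53.90500′; 58 + 53.90500/60 = 58.898417
  N ⇒ keep positive
  λ: 17′ + 3″ = 17.05000′; 84 + 17.05000/60 = 84.284167
  E ⇒ keep positive
Point 2:
  Lat: 11.96′ = 0.199333°; total 78.199333
  S ⇒ negate
  Longitude: 32.37′ = 0.539500°; total 178.539500
  W ⇒ negate
Point 3:
  Lat: 80 + 0.92/60 = 80.015333
  S → negative
  Lon: 6 + 59.135/60 = 6.985583
  E → positive
Point 4:
  φ: 13′ + 19.4″ = 13.32333′; 17 + 13.32333/60 = 17.222056
  S ⇒ negate
  Longitude: 67 + 21/60 + 9/3600 = 67.352500
  E → positive
Point 5:
  Lat: split at 2 digits → 22° and 23.407′; 22 + 23.407/60 = 22.390117
  N → positive
  Lon: degrees = first 3 digits = 127, minutes = 11.45109; 127 + 11.45109/60 = 127.190852
  W ⇒ negate

1. 58.89842, 84.28417
2. -78.19933, -178.53950
3. -80.01533, 6.98558
4. -17.22206, 67.35250
5. 22.39012, -127.19085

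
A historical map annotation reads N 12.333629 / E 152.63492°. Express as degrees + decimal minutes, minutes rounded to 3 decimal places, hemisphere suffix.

12° 20.018′ N, 152° 38.095′ E

Latitude: fractional part 0.333629 → 20.01774 minutes
Lon: 152° + 0.634920 × 60 = 152° 38.09520′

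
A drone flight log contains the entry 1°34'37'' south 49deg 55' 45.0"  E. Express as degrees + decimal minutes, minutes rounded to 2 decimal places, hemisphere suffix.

φ: 34 + 37/60 = 34.6167′
Longitude: 55 + 45/60 = 55.7500′

1° 34.62′ S, 49° 55.75′ E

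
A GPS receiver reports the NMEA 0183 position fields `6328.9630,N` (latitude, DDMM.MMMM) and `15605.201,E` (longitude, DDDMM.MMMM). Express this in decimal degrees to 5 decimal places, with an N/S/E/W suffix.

63.48272° N, 156.08668° E

φ: degrees = first 2 digits = 63, minutes = 28.963; 63 + 28.963/60 = 63.482717
Lon: degrees = first 3 digits = 156, minutes = 5.201; 156 + 5.201/60 = 156.086683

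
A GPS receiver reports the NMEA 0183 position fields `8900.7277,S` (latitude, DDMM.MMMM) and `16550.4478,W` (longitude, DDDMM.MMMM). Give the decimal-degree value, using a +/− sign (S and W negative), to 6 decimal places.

Latitude: split at 2 digits → 89° and 0.7277′; 89 + 0.7277/60 = 89.0121283
S → negative
Lon: degrees = first 3 digits = 165, minutes = 50.4478; 165 + 50.4478/60 = 165.8407967
hemisphere W, so the sign is −

-89.012128, -165.840797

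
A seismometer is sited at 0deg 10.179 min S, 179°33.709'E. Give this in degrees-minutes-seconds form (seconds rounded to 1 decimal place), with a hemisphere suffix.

0°10′10.7″ S, 179°33′42.5″ E

Latitude: 10.17900′ → 10′ and 0.17900 × 60 = 10.740″
λ: 33.70900′ → 33′ and 0.70900 × 60 = 42.540″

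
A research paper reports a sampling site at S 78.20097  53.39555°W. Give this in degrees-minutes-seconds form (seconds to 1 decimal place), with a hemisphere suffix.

78°12′3.5″ S, 53°23′44.0″ W

φ: 0.200970° → 12.05820′; 0.05820 × 60 = 3.492″
Lon: whole degrees 53; 23.73300′ → 23′ and 43.980″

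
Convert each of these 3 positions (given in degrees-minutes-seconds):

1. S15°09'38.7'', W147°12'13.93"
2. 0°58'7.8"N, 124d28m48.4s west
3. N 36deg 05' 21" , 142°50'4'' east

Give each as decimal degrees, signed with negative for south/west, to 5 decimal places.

Point 1:
  Latitude: 15° + 9/60 + 38.7/3600 = 15 + 0.150000 + 0.010750 = 15.160750
  hemisphere S, so the sign is −
  λ: 147° + 12/60 + 13.93/3600 = 147 + 0.200000 + 0.003869 = 147.203869
  hemisphere W, so the sign is −
Point 2:
  φ: 58′ + 7.8″ = 58.13000′; 0 + 58.13000/60 = 0.968833
  N → positive
  Longitude: 124 + 28/60 + 48.4/3600 = 124.480111
  W ⇒ negate
Point 3:
  φ: 5′ + 21″ = 5.35000′; 36 + 5.35000/60 = 36.089167
  N → positive
  Longitude: 50′ + 4″ = 50.06667′; 142 + 50.06667/60 = 142.834444
  E → positive

1. -15.16075, -147.20387
2. 0.96883, -124.48011
3. 36.08917, 142.83444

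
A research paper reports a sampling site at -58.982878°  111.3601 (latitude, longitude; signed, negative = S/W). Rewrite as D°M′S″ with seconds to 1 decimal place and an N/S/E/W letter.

58°58′58.4″ S, 111°21′36.4″ E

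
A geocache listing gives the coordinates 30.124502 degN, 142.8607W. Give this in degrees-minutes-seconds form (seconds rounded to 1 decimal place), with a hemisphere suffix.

Latitude: 0.124502 × 60 = 7.47012′ → 7′, remainder × 60 = 28.207″
λ: 0.860700 × 60 = 51.64200′ → 51′, remainder × 60 = 38.520″

30°07′28.2″ N, 142°51′38.5″ W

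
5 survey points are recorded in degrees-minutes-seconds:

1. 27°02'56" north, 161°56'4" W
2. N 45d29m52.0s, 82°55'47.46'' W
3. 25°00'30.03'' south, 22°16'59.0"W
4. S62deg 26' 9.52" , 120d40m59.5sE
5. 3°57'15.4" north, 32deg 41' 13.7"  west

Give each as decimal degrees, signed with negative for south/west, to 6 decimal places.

1. 27.048889, -161.934444
2. 45.497778, -82.929850
3. -25.008342, -22.283056
4. -62.435978, 120.683194
5. 3.954278, -32.687139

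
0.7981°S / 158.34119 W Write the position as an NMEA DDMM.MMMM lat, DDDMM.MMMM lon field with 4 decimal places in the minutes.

0047.8860,S / 15820.4714,W

Latitude: fractional part 0.798100 → 47.886000 minutes
Longitude: minutes = (158.341190 − 158) × 60 = 20.471400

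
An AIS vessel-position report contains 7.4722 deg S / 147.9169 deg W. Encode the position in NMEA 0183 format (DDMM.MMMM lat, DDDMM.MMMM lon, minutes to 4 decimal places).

0728.3320,S / 14755.0140,W

Lat: minutes = (7.472200 − 7) × 60 = 28.332000
λ: fractional part 0.916900 → 55.014000 minutes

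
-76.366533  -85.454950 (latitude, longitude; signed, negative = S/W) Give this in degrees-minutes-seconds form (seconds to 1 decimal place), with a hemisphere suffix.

76°21′59.5″ S, 85°27′17.8″ W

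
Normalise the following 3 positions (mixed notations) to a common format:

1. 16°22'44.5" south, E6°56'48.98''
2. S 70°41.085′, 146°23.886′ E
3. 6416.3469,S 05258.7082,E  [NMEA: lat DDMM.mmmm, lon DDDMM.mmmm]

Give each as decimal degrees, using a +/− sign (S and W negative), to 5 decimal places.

1. -16.37903, 6.94694
2. -70.68475, 146.39810
3. -64.27245, 52.97847

Point 1:
  Lat: 22′ + 44.5″ = 22.74167′; 16 + 22.74167/60 = 16.379028
  S → negative
  λ: 56′ + 48.98″ = 56.81633′; 6 + 56.81633/60 = 6.946939
  E ⇒ keep positive
Point 2:
  φ: 41.085′ = 0.684750°; total 70.684750
  S ⇒ negate
  Longitude: 146 + 23.886/60 = 146.398100
  E ⇒ keep positive
Point 3:
  Lat: degrees = first 2 digits = 64, minutes = 16.3469; 64 + 16.3469/60 = 64.272448
  hemisphere S, so the sign is −
  λ: degrees = first 3 digits = 52, minutes = 58.7082; 52 + 58.7082/60 = 52.978470
  E → positive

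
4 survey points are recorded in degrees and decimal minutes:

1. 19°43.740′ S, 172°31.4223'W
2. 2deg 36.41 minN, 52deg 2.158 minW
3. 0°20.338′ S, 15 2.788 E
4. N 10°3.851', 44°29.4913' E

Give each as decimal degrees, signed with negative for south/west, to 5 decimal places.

1. -19.72900, -172.52371
2. 2.60683, -52.03597
3. -0.33897, 15.04647
4. 10.06418, 44.49152

Point 1:
  Lat: 19 + 43.74/60 = 19.729000
  S → negative
  λ: 172 + 31.4223/60 = 172.523705
  W → negative
Point 2:
  Latitude: 2 + 36.41/60 = 2.606833
  N ⇒ keep positive
  Longitude: 2.158′ = 0.035967°; total 52.035967
  hemisphere W, so the sign is −
Point 3:
  Latitude: 20.338′ = 0.338967°; total 0.338967
  S → negative
  λ: 15 + 2.788/60 = 15.046467
  E ⇒ keep positive
Point 4:
  φ: 10 + 3.851/60 = 10.064183
  N → positive
  λ: 44 + 29.4913/60 = 44.491522
  E ⇒ keep positive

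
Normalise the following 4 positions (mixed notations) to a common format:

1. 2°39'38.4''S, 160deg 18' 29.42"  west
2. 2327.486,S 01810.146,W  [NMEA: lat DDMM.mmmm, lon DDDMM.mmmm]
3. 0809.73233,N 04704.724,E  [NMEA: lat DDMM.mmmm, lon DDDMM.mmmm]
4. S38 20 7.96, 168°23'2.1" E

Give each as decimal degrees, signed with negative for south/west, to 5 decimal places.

1. -2.66067, -160.30817
2. -23.45810, -18.16910
3. 8.16221, 47.07873
4. -38.33554, 168.38392

Point 1:
  Latitude: 2 + 39/60 + 38.4/3600 = 2.660667
  S → negative
  Lon: 18′ + 29.42″ = 18.49033′; 160 + 18.49033/60 = 160.308172
  W → negative
Point 2:
  φ: split at 2 digits → 23° and 27.486′; 23 + 27.486/60 = 23.458100
  S → negative
  Longitude: split at 3 digits → 018° and 10.146′; 18 + 10.146/60 = 18.169100
  W → negative
Point 3:
  φ: split at 2 digits → 08° and 9.73233′; 8 + 9.73233/60 = 8.162206
  N ⇒ keep positive
  λ: degrees = first 3 digits = 47, minutes = 4.724; 47 + 4.724/60 = 47.078733
  E ⇒ keep positive
Point 4:
  φ: 38 + 20/60 + 7.96/3600 = 38.335544
  S ⇒ negate
  Longitude: 23′ + 2.1″ = 23.03500′; 168 + 23.03500/60 = 168.383917
  E ⇒ keep positive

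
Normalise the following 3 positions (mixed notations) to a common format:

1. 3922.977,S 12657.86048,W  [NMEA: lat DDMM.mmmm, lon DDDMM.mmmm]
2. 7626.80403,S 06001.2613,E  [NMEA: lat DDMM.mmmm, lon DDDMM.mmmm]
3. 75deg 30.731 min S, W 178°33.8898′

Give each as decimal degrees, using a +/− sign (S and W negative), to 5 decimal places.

Point 1:
  Lat: degrees = first 2 digits = 39, minutes = 22.977; 39 + 22.977/60 = 39.382950
  S → negative
  λ: split at 3 digits → 126° and 57.86048′; 126 + 57.86048/60 = 126.964341
  W ⇒ negate
Point 2:
  Lat: degrees = first 2 digits = 76, minutes = 26.80403; 76 + 26.80403/60 = 76.446734
  hemisphere S, so the sign is −
  Longitude: degrees = first 3 digits = 60, minutes = 1.2613; 60 + 1.2613/60 = 60.021022
  E → positive
Point 3:
  Lat: 30.731′ = 0.512183°; total 75.512183
  S → negative
  Lon: 33.8898′ = 0.564830°; total 178.564830
  hemisphere W, so the sign is −

1. -39.38295, -126.96434
2. -76.44673, 60.02102
3. -75.51218, -178.56483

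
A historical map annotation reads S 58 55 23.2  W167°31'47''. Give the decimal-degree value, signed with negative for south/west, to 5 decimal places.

-58.92311, -167.52972

Lat: 58 + 55/60 + 23.2/3600 = 58.923111
S ⇒ negate
Lon: 167° + 31/60 + 47/3600 = 167 + 0.516667 + 0.013056 = 167.529722
W → negative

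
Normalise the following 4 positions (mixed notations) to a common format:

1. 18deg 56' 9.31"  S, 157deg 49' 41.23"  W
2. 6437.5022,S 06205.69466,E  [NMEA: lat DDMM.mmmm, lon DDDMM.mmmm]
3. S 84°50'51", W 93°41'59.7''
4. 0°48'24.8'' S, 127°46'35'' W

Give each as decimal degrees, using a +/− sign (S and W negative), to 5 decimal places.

Point 1:
  φ: 18 + 56/60 + 9.31/3600 = 18.935919
  S → negative
  Longitude: 157° + 49/60 + 41.23/3600 = 157 + 0.816667 + 0.011453 = 157.828119
  W ⇒ negate
Point 2:
  Lat: degrees = first 2 digits = 64, minutes = 37.5022; 64 + 37.5022/60 = 64.625037
  S → negative
  Longitude: split at 3 digits → 062° and 5.69466′; 62 + 5.69466/60 = 62.094911
  E → positive
Point 3:
  φ: 84 + 50/60 + 51/3600 = 84.847500
  hemisphere S, so the sign is −
  Lon: 41′ + 59.7″ = 41.99500′; 93 + 41.99500/60 = 93.699917
  W ⇒ negate
Point 4:
  Lat: 0° + 48/60 + 24.8/3600 = 0 + 0.800000 + 0.006889 = 0.806889
  hemisphere S, so the sign is −
  λ: 127 + 46/60 + 35/3600 = 127.776389
  W → negative

1. -18.93592, -157.82812
2. -64.62504, 62.09491
3. -84.84750, -93.69992
4. -0.80689, -127.77639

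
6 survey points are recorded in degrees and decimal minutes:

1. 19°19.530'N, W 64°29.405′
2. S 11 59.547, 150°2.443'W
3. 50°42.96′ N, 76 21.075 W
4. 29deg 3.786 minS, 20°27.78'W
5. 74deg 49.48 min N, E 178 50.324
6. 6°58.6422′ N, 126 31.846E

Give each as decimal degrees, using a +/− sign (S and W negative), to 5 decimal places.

1. 19.32550, -64.49008
2. -11.99245, -150.04072
3. 50.71600, -76.35125
4. -29.06310, -20.46300
5. 74.82467, 178.83873
6. 6.97737, 126.53077

Point 1:
  Latitude: 19.53′ = 0.325500°; total 19.325500
  N → positive
  Lon: 29.405′ = 0.490083°; total 64.490083
  W → negative
Point 2:
  φ: 59.547′ = 0.992450°; total 11.992450
  hemisphere S, so the sign is −
  Lon: 150 + 2.443/60 = 150.040717
  W → negative
Point 3:
  φ: 50 + 42.96/60 = 50.716000
  N → positive
  Longitude: 76 + 21.075/60 = 76.351250
  W → negative
Point 4:
  φ: 29 + 3.786/60 = 29.063100
  hemisphere S, so the sign is −
  λ: 20 + 27.78/60 = 20.463000
  W → negative
Point 5:
  Latitude: 49.48′ = 0.824667°; total 74.824667
  N → positive
  Longitude: 178 + 50.324/60 = 178.838733
  E ⇒ keep positive
Point 6:
  Lat: 6 + 58.6422/60 = 6.977370
  N ⇒ keep positive
  Lon: 31.846′ = 0.530767°; total 126.530767
  E ⇒ keep positive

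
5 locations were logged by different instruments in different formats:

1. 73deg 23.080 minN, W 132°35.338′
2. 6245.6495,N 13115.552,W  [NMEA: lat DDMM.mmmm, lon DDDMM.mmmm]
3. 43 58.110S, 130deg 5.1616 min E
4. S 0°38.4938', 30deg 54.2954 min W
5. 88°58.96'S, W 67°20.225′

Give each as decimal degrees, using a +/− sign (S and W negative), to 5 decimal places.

Point 1:
  Lat: 23.08′ = 0.384667°; total 73.384667
  N ⇒ keep positive
  Lon: 132 + 35.338/60 = 132.588967
  hemisphere W, so the sign is −
Point 2:
  Latitude: split at 2 digits → 62° and 45.6495′; 62 + 45.6495/60 = 62.760825
  N → positive
  Lon: split at 3 digits → 131° and 15.552′; 131 + 15.552/60 = 131.259200
  W → negative
Point 3:
  Lat: 43 + 58.11/60 = 43.968500
  hemisphere S, so the sign is −
  Lon: 130 + 5.1616/60 = 130.086027
  E ⇒ keep positive
Point 4:
  φ: 0 + 38.4938/60 = 0.641563
  hemisphere S, so the sign is −
  Lon: 54.2954′ = 0.904923°; total 30.904923
  W → negative
Point 5:
  Lat: 58.96′ = 0.982667°; total 88.982667
  hemisphere S, so the sign is −
  λ: 20.225′ = 0.337083°; total 67.337083
  W → negative

1. 73.38467, -132.58897
2. 62.76083, -131.25920
3. -43.96850, 130.08603
4. -0.64156, -30.90492
5. -88.98267, -67.33708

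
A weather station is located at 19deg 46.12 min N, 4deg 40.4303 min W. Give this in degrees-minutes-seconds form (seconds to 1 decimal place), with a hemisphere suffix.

19°46′7.2″ N, 4°40′25.8″ W

φ: 46.12000′ → 46′ and 0.12000 × 60 = 7.200″
Longitude: fractional minutes 0.43030 × 60 = 25.818″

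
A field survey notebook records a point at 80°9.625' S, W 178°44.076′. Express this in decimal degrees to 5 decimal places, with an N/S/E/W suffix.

80.16042° S, 178.73460° W

Latitude: 80 + 9.625/60 = 80.160417
Lon: 44.076′ = 0.734600°; total 178.734600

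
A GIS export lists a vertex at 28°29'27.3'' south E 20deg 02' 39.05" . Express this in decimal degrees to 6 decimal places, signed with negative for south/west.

-28.490917, 20.044181

φ: 28° + 29/60 + 27.3/3600 = 28 + 0.483333 + 0.007583 = 28.4909167
S ⇒ negate
Lon: 20° + 2/60 + 39.05/3600 = 20 + 0.033333 + 0.010847 = 20.0441806
E → positive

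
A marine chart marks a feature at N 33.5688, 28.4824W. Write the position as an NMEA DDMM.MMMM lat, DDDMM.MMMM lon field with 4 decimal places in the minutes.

φ: fractional part 0.568800 → 34.128000 minutes
Lon: minutes = (28.482400 − 28) × 60 = 28.944000

3334.1280,N / 02828.9440,W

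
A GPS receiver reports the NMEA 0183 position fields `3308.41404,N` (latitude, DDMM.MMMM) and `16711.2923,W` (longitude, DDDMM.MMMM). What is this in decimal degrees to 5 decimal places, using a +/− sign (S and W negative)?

33.14023, -167.18821

Lat: degrees = first 2 digits = 33, minutes = 8.41404; 33 + 8.41404/60 = 33.140234
N ⇒ keep positive
Longitude: split at 3 digits → 167° and 11.2923′; 167 + 11.2923/60 = 167.188205
W → negative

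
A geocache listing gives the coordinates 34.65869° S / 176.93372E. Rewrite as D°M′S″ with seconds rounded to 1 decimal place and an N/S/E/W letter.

34°39′31.3″ S, 176°56′1.4″ E

φ: 0.658690° → 39.52140′; 0.52140 × 60 = 31.284″
Longitude: 0.933720 × 60 = 56.02320′ → 56′, remainder × 60 = 1.392″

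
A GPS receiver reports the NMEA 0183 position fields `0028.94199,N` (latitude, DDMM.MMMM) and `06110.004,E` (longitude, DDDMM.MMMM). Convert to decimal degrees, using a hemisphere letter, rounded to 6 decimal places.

0.482367° N, 61.166733° E

φ: split at 2 digits → 00° and 28.94199′; 0 + 28.94199/60 = 0.4823665
λ: split at 3 digits → 061° and 10.004′; 61 + 10.004/60 = 61.1667333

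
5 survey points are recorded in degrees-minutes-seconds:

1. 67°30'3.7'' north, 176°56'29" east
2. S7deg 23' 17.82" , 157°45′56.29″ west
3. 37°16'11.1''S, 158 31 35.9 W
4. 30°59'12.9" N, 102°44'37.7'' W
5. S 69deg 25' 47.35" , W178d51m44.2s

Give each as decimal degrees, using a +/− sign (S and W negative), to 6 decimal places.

1. 67.501028, 176.941389
2. -7.388283, -157.765636
3. -37.269750, -158.526639
4. 30.986917, -102.743806
5. -69.429819, -178.862278

Point 1:
  Lat: 67 + 30/60 + 3.7/3600 = 67.5010278
  N ⇒ keep positive
  Lon: 176 + 56/60 + 29/3600 = 176.9413889
  E ⇒ keep positive
Point 2:
  Latitude: 23′ + 17.82″ = 23.29700′; 7 + 23.29700/60 = 7.3882833
  S ⇒ negate
  Lon: 157° + 45/60 + 56.29/3600 = 157 + 0.750000 + 0.015636 = 157.7656361
  W → negative
Point 3:
  Lat: 37 + 16/60 + 11.1/3600 = 37.2697500
  S → negative
  Longitude: 31′ + 35.9″ = 31.59833′; 158 + 31.59833/60 = 158.5266389
  hemisphere W, so the sign is −
Point 4:
  Latitude: 59′ + 12.9″ = 59.21500′; 30 + 59.21500/60 = 30.9869167
  N → positive
  Lon: 102 + 44/60 + 37.7/3600 = 102.7438056
  hemisphere W, so the sign is −
Point 5:
  φ: 69 + 25/60 + 47.35/3600 = 69.4298194
  S → negative
  λ: 51′ + 44.2″ = 51.73667′; 178 + 51.73667/60 = 178.8622778
  W ⇒ negate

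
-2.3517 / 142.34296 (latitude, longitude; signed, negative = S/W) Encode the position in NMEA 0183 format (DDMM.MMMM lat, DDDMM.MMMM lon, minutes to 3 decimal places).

Latitude is negative → S; |value| = 2.351700
φ: fractional part 0.351700 → 21.10200 minutes
Lon: fractional part 0.342960 → 20.57760 minutes

0221.102,S / 14220.578,E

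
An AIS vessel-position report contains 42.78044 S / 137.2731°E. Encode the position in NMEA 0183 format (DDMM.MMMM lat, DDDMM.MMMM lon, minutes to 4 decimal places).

4246.8264,S / 13716.3860,E

Lat: 42° + 0.780440 × 60 = 42° 46.826400′
Lon: minutes = (137.273100 − 137) × 60 = 16.386000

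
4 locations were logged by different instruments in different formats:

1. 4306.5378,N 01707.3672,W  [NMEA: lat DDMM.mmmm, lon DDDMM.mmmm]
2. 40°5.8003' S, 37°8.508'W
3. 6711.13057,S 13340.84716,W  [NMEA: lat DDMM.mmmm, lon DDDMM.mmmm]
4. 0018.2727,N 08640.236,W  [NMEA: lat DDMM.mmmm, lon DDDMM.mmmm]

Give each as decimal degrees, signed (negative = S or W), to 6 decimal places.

1. 43.108963, -17.122787
2. -40.096672, -37.141800
3. -67.185510, -133.680786
4. 0.304545, -86.670600

Point 1:
  Latitude: split at 2 digits → 43° and 6.5378′; 43 + 6.5378/60 = 43.1089633
  N ⇒ keep positive
  Longitude: degrees = first 3 digits = 17, minutes = 7.3672; 17 + 7.3672/60 = 17.1227867
  hemisphere W, so the sign is −
Point 2:
  Latitude: 40 + 5.8003/60 = 40.0966717
  S ⇒ negate
  λ: 37 + 8.508/60 = 37.1418000
  hemisphere W, so the sign is −
Point 3:
  φ: degrees = first 2 digits = 67, minutes = 11.13057; 67 + 11.13057/60 = 67.1855095
  S → negative
  Lon: split at 3 digits → 133° and 40.84716′; 133 + 40.84716/60 = 133.6807860
  W → negative
Point 4:
  Lat: split at 2 digits → 00° and 18.2727′; 0 + 18.2727/60 = 0.3045450
  N → positive
  Lon: split at 3 digits → 086° and 40.236′; 86 + 40.236/60 = 86.6706000
  hemisphere W, so the sign is −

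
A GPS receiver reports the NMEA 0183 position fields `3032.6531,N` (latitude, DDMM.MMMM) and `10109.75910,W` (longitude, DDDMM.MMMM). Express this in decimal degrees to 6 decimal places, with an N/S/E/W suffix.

Lat: split at 2 digits → 30° and 32.6531′; 30 + 32.6531/60 = 30.5442183
Lon: degrees = first 3 digits = 101, minutes = 9.7591; 101 + 9.7591/60 = 101.1626517

30.544218° N, 101.162652° W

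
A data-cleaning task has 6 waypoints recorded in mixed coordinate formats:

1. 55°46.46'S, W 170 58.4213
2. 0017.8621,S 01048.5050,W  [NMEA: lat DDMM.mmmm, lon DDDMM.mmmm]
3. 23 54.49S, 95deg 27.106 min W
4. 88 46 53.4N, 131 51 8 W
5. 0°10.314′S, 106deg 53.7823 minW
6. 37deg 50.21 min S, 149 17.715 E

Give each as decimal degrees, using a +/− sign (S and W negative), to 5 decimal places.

Point 1:
  φ: 55 + 46.46/60 = 55.774333
  S ⇒ negate
  Lon: 170 + 58.4213/60 = 170.973688
  W ⇒ negate
Point 2:
  Latitude: degrees = first 2 digits = 0, minutes = 17.8621; 0 + 17.8621/60 = 0.297702
  S → negative
  Lon: degrees = first 3 digits = 10, minutes = 48.505; 10 + 48.505/60 = 10.808417
  W ⇒ negate
Point 3:
  Lat: 23 + 54.49/60 = 23.908167
  S ⇒ negate
  Longitude: 95 + 27.106/60 = 95.451767
  W ⇒ negate
Point 4:
  Lat: 88° + 46/60 + 53.4/3600 = 88 + 0.766667 + 0.014833 = 88.781500
  N → positive
  Longitude: 131° + 51/60 + 8/3600 = 131 + 0.850000 + 0.002222 = 131.852222
  W ⇒ negate
Point 5:
  φ: 10.314′ = 0.171900°; total 0.171900
  hemisphere S, so the sign is −
  Lon: 106 + 53.7823/60 = 106.896372
  W ⇒ negate
Point 6:
  φ: 37 + 50.21/60 = 37.836833
  S ⇒ negate
  Longitude: 17.715′ = 0.295250°; total 149.295250
  E ⇒ keep positive

1. -55.77433, -170.97369
2. -0.29770, -10.80842
3. -23.90817, -95.45177
4. 88.78150, -131.85222
5. -0.17190, -106.89637
6. -37.83683, 149.29525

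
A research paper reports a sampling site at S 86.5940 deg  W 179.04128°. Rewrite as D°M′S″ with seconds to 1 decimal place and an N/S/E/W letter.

86°35′38.4″ S, 179°02′28.6″ W

φ: whole degrees 86; 35.64000′ → 35′ and 38.400″
Lon: 0.041280 × 60 = 2.47680′ → 2′, remainder × 60 = 28.608″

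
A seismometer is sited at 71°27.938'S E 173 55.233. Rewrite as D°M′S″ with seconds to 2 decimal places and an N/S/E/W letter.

71°27′56.28″ S, 173°55′13.98″ E

Lat: 27.93800′ → 27′ and 0.93800 × 60 = 56.2800″
Lon: 55.23300′ → 55′ and 0.23300 × 60 = 13.9800″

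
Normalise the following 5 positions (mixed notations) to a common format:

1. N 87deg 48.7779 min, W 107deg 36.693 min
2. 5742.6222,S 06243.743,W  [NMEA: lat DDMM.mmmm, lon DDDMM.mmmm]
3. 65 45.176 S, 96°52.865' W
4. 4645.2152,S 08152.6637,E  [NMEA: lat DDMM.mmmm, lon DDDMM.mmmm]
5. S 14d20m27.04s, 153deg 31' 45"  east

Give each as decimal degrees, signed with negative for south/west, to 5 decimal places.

1. 87.81297, -107.61155
2. -57.71037, -62.72905
3. -65.75293, -96.88108
4. -46.75359, 81.87773
5. -14.34084, 153.52917

Point 1:
  φ: 48.7779′ = 0.812965°; total 87.812965
  N → positive
  Longitude: 107 + 36.693/60 = 107.611550
  W → negative
Point 2:
  Lat: split at 2 digits → 57° and 42.6222′; 57 + 42.6222/60 = 57.710370
  hemisphere S, so the sign is −
  Lon: split at 3 digits → 062° and 43.743′; 62 + 43.743/60 = 62.729050
  W → negative
Point 3:
  Latitude: 45.176′ = 0.752933°; total 65.752933
  hemisphere S, so the sign is −
  Longitude: 96 + 52.865/60 = 96.881083
  hemisphere W, so the sign is −
Point 4:
  Lat: split at 2 digits → 46° and 45.2152′; 46 + 45.2152/60 = 46.753587
  S → negative
  Lon: split at 3 digits → 081° and 52.6637′; 81 + 52.6637/60 = 81.877728
  E ⇒ keep positive
Point 5:
  φ: 20′ + 27.04″ = 20.45067′; 14 + 20.45067/60 = 14.340844
  S ⇒ negate
  λ: 153° + 31/60 + 45/3600 = 153 + 0.516667 + 0.012500 = 153.529167
  E → positive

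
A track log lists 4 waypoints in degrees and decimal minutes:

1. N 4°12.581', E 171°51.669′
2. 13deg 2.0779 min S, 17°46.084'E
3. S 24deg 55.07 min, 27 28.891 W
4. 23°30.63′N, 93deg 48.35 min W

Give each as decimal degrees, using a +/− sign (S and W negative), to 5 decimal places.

1. 4.20968, 171.86115
2. -13.03463, 17.76807
3. -24.91783, -27.48152
4. 23.51050, -93.80583

Point 1:
  Lat: 12.581′ = 0.209683°; total 4.209683
  N ⇒ keep positive
  λ: 51.669′ = 0.861150°; total 171.861150
  E ⇒ keep positive
Point 2:
  Latitude: 13 + 2.0779/60 = 13.034632
  S → negative
  Lon: 17 + 46.084/60 = 17.768067
  E ⇒ keep positive
Point 3:
  Lat: 24 + 55.07/60 = 24.917833
  S ⇒ negate
  Longitude: 28.891′ = 0.481517°; total 27.481517
  W ⇒ negate
Point 4:
  φ: 30.63′ = 0.510500°; total 23.510500
  N → positive
  Longitude: 93 + 48.35/60 = 93.805833
  W → negative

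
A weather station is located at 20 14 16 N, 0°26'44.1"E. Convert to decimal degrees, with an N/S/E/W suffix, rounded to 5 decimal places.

Lat: 20 + 14/60 + 16/3600 = 20.237778
λ: 26′ + 44.1″ = 26.73500′; 0 + 26.73500/60 = 0.445583

20.23778° N, 0.44558° E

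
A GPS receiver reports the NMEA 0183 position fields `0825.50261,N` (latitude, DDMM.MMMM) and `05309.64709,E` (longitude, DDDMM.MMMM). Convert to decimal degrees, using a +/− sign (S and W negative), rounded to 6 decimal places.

8.425044, 53.160785

φ: split at 2 digits → 08° and 25.50261′; 8 + 25.50261/60 = 8.4250435
N ⇒ keep positive
Longitude: degrees = first 3 digits = 53, minutes = 9.64709; 53 + 9.64709/60 = 53.1607848
E → positive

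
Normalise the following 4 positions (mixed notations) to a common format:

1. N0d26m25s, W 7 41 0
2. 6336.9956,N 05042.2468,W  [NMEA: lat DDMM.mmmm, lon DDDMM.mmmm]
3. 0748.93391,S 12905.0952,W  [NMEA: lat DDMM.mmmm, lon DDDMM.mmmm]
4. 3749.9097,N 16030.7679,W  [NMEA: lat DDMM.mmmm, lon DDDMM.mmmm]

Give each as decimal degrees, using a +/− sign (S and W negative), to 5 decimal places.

1. 0.44028, -7.68333
2. 63.61659, -50.70411
3. -7.81557, -129.08492
4. 37.83183, -160.51280

Point 1:
  Latitude: 0 + 26/60 + 25/3600 = 0.440278
  N ⇒ keep positive
  λ: 7° + 41/60 + 0/3600 = 7 + 0.683333 + 0.000000 = 7.683333
  hemisphere W, so the sign is −
Point 2:
  Lat: split at 2 digits → 63° and 36.9956′; 63 + 36.9956/60 = 63.616593
  N ⇒ keep positive
  Lon: split at 3 digits → 050° and 42.2468′; 50 + 42.2468/60 = 50.704113
  hemisphere W, so the sign is −
Point 3:
  φ: split at 2 digits → 07° and 48.93391′; 7 + 48.93391/60 = 7.815565
  S ⇒ negate
  Longitude: degrees = first 3 digits = 129, minutes = 5.0952; 129 + 5.0952/60 = 129.084920
  W → negative
Point 4:
  φ: split at 2 digits → 37° and 49.9097′; 37 + 49.9097/60 = 37.831828
  N ⇒ keep positive
  λ: split at 3 digits → 160° and 30.7679′; 160 + 30.7679/60 = 160.512798
  W → negative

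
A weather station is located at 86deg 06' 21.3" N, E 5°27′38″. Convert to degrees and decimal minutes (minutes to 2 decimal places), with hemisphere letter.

φ: seconds/60 = 0.35500; minutes = 6 + 0.35500 = 6.3550
Longitude: seconds/60 = 0.63333; minutes = 27 + 0.63333 = 27.6333

86° 6.36′ N, 5° 27.63′ E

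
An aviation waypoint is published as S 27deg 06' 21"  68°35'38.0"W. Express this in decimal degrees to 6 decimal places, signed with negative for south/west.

-27.105833, -68.593889

φ: 27 + 6/60 + 21/3600 = 27.1058333
S → negative
Lon: 68 + 35/60 + 38/3600 = 68.5938889
hemisphere W, so the sign is −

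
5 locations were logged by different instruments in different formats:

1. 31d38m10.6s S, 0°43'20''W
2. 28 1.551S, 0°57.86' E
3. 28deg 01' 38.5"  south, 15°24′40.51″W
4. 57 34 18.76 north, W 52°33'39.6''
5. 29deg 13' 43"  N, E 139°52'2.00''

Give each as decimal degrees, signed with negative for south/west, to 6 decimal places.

1. -31.636278, -0.722222
2. -28.025850, 0.964333
3. -28.027361, -15.411253
4. 57.571878, -52.561000
5. 29.228611, 139.867222

Point 1:
  Latitude: 31° + 38/60 + 10.6/3600 = 31 + 0.633333 + 0.002944 = 31.6362778
  hemisphere S, so the sign is −
  λ: 0 + 43/60 + 20/3600 = 0.7222222
  W ⇒ negate
Point 2:
  Latitude: 28 + 1.551/60 = 28.0258500
  S ⇒ negate
  Lon: 57.86′ = 0.964333°; total 0.9643333
  E → positive
Point 3:
  φ: 28 + 1/60 + 38.5/3600 = 28.0273611
  hemisphere S, so the sign is −
  λ: 15° + 24/60 + 40.51/3600 = 15 + 0.400000 + 0.011253 = 15.4112528
  W → negative
Point 4:
  φ: 34′ + 18.76″ = 34.31267′; 57 + 34.31267/60 = 57.5718778
  N → positive
  λ: 33′ + 39.6″ = 33.66000′; 52 + 33.66000/60 = 52.5610000
  W ⇒ negate
Point 5:
  φ: 29 + 13/60 + 43/3600 = 29.2286111
  N ⇒ keep positive
  Longitude: 139 + 52/60 + 2/3600 = 139.8672222
  E ⇒ keep positive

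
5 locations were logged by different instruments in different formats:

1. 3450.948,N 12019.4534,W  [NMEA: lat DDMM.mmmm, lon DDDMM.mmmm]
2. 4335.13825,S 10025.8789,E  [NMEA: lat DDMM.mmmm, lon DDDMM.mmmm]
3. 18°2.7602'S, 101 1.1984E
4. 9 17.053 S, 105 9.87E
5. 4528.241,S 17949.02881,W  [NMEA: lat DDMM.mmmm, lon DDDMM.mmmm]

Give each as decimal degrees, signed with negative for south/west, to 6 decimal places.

Point 1:
  Latitude: degrees = first 2 digits = 34, minutes = 50.948; 34 + 50.948/60 = 34.8491333
  N → positive
  Longitude: split at 3 digits → 120° and 19.4534′; 120 + 19.4534/60 = 120.3242233
  W → negative
Point 2:
  Lat: degrees = first 2 digits = 43, minutes = 35.13825; 43 + 35.13825/60 = 43.5856375
  hemisphere S, so the sign is −
  Longitude: split at 3 digits → 100° and 25.8789′; 100 + 25.8789/60 = 100.4313150
  E ⇒ keep positive
Point 3:
  Latitude: 2.7602′ = 0.046003°; total 18.0460033
  hemisphere S, so the sign is −
  Longitude: 101 + 1.1984/60 = 101.0199733
  E ⇒ keep positive
Point 4:
  Latitude: 9 + 17.053/60 = 9.2842167
  S → negative
  Lon: 9.87′ = 0.164500°; total 105.1645000
  E ⇒ keep positive
Point 5:
  Lat: split at 2 digits → 45° and 28.241′; 45 + 28.241/60 = 45.4706833
  hemisphere S, so the sign is −
  Lon: split at 3 digits → 179° and 49.02881′; 179 + 49.02881/60 = 179.8171468
  W ⇒ negate

1. 34.849133, -120.324223
2. -43.585638, 100.431315
3. -18.046003, 101.019973
4. -9.284217, 105.164500
5. -45.470683, -179.817147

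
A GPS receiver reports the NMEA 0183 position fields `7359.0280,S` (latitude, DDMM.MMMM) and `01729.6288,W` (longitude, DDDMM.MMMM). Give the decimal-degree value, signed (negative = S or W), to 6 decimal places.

-73.983800, -17.493813

φ: split at 2 digits → 73° and 59.028′; 73 + 59.028/60 = 73.9838000
S ⇒ negate
λ: split at 3 digits → 017° and 29.6288′; 17 + 29.6288/60 = 17.4938133
hemisphere W, so the sign is −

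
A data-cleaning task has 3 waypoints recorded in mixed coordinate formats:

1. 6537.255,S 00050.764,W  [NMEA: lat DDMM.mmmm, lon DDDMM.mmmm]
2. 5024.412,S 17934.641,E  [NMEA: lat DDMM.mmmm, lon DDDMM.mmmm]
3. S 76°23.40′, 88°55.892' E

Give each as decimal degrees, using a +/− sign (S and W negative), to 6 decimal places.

1. -65.620917, -0.846067
2. -50.406867, 179.577350
3. -76.390000, 88.931533

Point 1:
  Lat: split at 2 digits → 65° and 37.255′; 65 + 37.255/60 = 65.6209167
  S ⇒ negate
  Lon: degrees = first 3 digits = 0, minutes = 50.764; 0 + 50.764/60 = 0.8460667
  hemisphere W, so the sign is −
Point 2:
  φ: degrees = first 2 digits = 50, minutes = 24.412; 50 + 24.412/60 = 50.4068667
  S ⇒ negate
  λ: split at 3 digits → 179° and 34.641′; 179 + 34.641/60 = 179.5773500
  E → positive
Point 3:
  φ: 76 + 23.4/60 = 76.3900000
  hemisphere S, so the sign is −
  Lon: 88 + 55.892/60 = 88.9315333
  E ⇒ keep positive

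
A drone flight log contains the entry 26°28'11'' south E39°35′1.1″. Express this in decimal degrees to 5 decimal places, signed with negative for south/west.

Lat: 28′ + 11″ = 28.18333′; 26 + 28.18333/60 = 26.469722
S ⇒ negate
λ: 39 + 35/60 + 1.1/3600 = 39.583639
E ⇒ keep positive

-26.46972, 39.58364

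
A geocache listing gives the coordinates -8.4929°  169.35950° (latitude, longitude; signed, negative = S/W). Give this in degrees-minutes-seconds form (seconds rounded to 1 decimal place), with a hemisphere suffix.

Latitude is negative → S; |value| = 8.492900
Lat: 0.492900 × 60 = 29.57400′ → 29′, remainder × 60 = 34.440″
λ: 0.359500° → 21.57000′; 0.57000 × 60 = 34.200″

8°29′34.4″ S, 169°21′34.2″ E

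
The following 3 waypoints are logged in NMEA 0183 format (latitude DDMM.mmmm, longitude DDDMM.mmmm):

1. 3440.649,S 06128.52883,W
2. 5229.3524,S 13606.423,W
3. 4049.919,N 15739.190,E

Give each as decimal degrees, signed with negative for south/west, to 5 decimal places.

1. -34.67748, -61.47548
2. -52.48921, -136.10705
3. 40.83198, 157.65317

Point 1:
  φ: split at 2 digits → 34° and 40.649′; 34 + 40.649/60 = 34.677483
  S ⇒ negate
  λ: split at 3 digits → 061° and 28.52883′; 61 + 28.52883/60 = 61.475481
  hemisphere W, so the sign is −
Point 2:
  φ: split at 2 digits → 52° and 29.3524′; 52 + 29.3524/60 = 52.489207
  S ⇒ negate
  λ: degrees = first 3 digits = 136, minutes = 6.423; 136 + 6.423/60 = 136.107050
  hemisphere W, so the sign is −
Point 3:
  Latitude: split at 2 digits → 40° and 49.919′; 40 + 49.919/60 = 40.831983
  N ⇒ keep positive
  Lon: degrees = first 3 digits = 157, minutes = 39.19; 157 + 39.19/60 = 157.653167
  E → positive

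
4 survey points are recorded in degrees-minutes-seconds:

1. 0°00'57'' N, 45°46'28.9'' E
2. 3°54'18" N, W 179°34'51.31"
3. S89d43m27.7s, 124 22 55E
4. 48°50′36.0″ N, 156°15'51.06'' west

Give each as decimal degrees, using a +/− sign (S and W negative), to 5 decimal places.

Point 1:
  Lat: 0° + 0/60 + 57/3600 = 0 + 0.000000 + 0.015833 = 0.015833
  N → positive
  λ: 45° + 46/60 + 28.9/3600 = 45 + 0.766667 + 0.008028 = 45.774694
  E → positive
Point 2:
  Latitude: 54′ + 18″ = 54.30000′; 3 + 54.30000/60 = 3.905000
  N → positive
  λ: 179 + 34/60 + 51.31/3600 = 179.580919
  W ⇒ negate
Point 3:
  φ: 89 + 43/60 + 27.7/3600 = 89.724361
  S → negative
  Longitude: 124 + 22/60 + 55/3600 = 124.381944
  E → positive
Point 4:
  φ: 48° + 50/60 + 36/3600 = 48 + 0.833333 + 0.010000 = 48.843333
  N ⇒ keep positive
  Lon: 15′ + 51.06″ = 15.85100′; 156 + 15.85100/60 = 156.264183
  W → negative

1. 0.01583, 45.77469
2. 3.90500, -179.58092
3. -89.72436, 124.38194
4. 48.84333, -156.26418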